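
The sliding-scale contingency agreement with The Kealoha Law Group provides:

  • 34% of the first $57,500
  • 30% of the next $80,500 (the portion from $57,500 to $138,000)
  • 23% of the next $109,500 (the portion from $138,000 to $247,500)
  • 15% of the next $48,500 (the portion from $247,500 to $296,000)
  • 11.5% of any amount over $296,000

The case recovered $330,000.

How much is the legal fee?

$80,070.00

First $57,500 at 34% = $19,550.00
Next $80,500 at 30% = $24,150.00
Next $109,500 at 23% = $25,185.00
Next $48,500 at 15% = $7,275.00
Remaining $34,000 at 11.5% = $3,910.00
Fee: $19,550.00 + $24,150.00 + $25,185.00 + $7,275.00 + $3,910.00 = $80,070.00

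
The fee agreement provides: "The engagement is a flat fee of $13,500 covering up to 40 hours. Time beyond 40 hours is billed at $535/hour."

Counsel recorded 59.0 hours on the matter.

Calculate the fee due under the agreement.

Flat fee: $13,500.00
Excess hours: 59.0 − 40 = 19.0
Overrun: 19.0 × $535 = $10,165.00
Total: $13,500.00 + $10,165.00 = $23,665.00

$23,665.00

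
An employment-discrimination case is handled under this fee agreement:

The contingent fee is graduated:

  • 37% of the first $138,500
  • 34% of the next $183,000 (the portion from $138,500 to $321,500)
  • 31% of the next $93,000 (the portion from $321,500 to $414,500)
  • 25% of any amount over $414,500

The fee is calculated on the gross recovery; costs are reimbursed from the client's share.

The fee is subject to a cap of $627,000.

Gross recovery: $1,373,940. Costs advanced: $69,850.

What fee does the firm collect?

Fee base is the gross recovery, $1,373,940; costs are reimbursed separately.
First $138,500 at 37% = $51,245.00
Next $183,000 at 34% = $62,220.00
Next $93,000 at 31% = $28,830.00
Remaining $959,440 at 25% = $239,860.00
Fee: $51,245.00 + $62,220.00 + $28,830.00 + $239,860.00 = $382,155.00
$382,155.00 is under the $627,000 cap.

$382,155.00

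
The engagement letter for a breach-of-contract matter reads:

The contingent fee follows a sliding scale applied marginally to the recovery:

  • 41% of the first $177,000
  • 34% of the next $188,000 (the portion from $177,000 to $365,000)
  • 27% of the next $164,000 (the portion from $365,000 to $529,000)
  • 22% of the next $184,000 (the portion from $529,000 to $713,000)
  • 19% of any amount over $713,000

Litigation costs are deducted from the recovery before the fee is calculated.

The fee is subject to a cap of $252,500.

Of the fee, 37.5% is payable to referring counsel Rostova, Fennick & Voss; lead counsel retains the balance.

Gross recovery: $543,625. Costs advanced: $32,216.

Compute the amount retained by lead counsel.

Fee base (net of costs): $543,625 − $32,216 = $511,409
First $177,000 at 41% = $72,570.00
Next $188,000 at 34% = $63,920.00
Remaining $146,409 at 27% = $39,530.43
Fee: $72,570.00 + $63,920.00 + $39,530.43 = $176,020.43
$176,020.43 is under the $252,500 cap.
Referral share: 37.5% of $176,020.43 = $66,007.66; lead counsel retains $176,020.43 − $66,007.66 = $110,012.77.

$110,012.77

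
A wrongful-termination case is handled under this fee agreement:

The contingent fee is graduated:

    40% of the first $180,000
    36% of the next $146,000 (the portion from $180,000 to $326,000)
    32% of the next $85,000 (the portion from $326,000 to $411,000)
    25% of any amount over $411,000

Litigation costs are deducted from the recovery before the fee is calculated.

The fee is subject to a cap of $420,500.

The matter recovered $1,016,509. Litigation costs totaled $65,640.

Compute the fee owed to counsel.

$286,727.25

Fee base (net of costs): $1,016,509 − $65,640 = $950,869
First $180,000 at 40% = $72,000.00
Next $146,000 at 36% = $52,560.00
Next $85,000 at 32% = $27,200.00
Remaining $539,869 at 25% = $134,967.25
Fee: $72,000.00 + $52,560.00 + $27,200.00 + $134,967.25 = $286,727.25
$286,727.25 is under the $420,500 cap.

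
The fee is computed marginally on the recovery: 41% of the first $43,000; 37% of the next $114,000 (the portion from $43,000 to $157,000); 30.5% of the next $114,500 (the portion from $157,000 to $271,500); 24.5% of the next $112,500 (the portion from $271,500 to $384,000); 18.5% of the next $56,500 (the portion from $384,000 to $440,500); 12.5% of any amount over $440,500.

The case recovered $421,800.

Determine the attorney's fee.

First $43,000 at 41% = $17,630.00
Next $114,000 at 37% = $42,180.00
Next $114,500 at 30.5% = $34,922.50
Next $112,500 at 24.5% = $27,562.50
Remaining $37,800 at 18.5% = $6,993.00
Fee: $17,630.00 + $42,180.00 + $34,922.50 + $27,562.50 + $6,993.00 = $129,288.00

$129,288.00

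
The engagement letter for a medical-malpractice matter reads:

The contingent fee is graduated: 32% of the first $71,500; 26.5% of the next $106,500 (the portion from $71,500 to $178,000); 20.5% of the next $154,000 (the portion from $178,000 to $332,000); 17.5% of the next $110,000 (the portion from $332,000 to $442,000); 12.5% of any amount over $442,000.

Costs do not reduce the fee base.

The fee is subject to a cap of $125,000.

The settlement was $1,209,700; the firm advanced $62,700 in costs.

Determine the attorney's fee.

$125,000.00

Fee base is the gross recovery, $1,209,700; costs are reimbursed separately.
First $71,500 at 32% = $22,880.00
Next $106,500 at 26.5% = $28,222.50
Next $154,000 at 20.5% = $31,570.00
Next $110,000 at 17.5% = $19,250.00
Remaining $767,700 at 12.5% = $95,962.50
Fee: $22,880.00 + $28,222.50 + $31,570.00 + $19,250.00 + $95,962.50 = $197,885.00
$197,885.00 exceeds the $125,000 cap, so the fee is capped at $125,000.00.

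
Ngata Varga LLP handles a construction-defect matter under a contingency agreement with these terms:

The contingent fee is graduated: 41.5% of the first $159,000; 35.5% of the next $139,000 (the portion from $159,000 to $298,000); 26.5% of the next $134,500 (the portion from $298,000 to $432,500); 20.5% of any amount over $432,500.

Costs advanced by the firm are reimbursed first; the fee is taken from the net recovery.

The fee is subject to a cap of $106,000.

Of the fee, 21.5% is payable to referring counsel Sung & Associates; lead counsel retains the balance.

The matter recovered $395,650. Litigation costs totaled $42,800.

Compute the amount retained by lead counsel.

$83,210.00

Fee base (net of costs): $395,650 − $42,800 = $352,850
First $159,000 at 41.5% = $65,985.00
Next $139,000 at 35.5% = $49,345.00
Remaining $54,850 at 26.5% = $14,535.25
Fee: $65,985.00 + $49,345.00 + $14,535.25 = $129,865.25
$129,865.25 exceeds the $106,000 cap, so the fee is capped at $106,000.00.
Referral share: 21.5% of $106,000.00 = $22,790.00; lead counsel retains $106,000.00 − $22,790.00 = $83,210.00.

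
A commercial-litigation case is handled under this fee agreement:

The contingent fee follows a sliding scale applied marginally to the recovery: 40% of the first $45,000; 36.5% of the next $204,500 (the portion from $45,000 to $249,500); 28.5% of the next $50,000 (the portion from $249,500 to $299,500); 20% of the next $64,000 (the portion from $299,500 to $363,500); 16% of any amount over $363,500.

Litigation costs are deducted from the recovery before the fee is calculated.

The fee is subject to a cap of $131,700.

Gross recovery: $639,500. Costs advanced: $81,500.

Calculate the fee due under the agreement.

Fee base (net of costs): $639,500 − $81,500 = $558,000
First $45,000 at 40% = $18,000.00
Next $204,500 at 36.5% = $74,642.50
Next $50,000 at 28.5% = $14,250.00
Next $64,000 at 20% = $12,800.00
Remaining $194,500 at 16% = $31,120.00
Fee: $18,000.00 + $74,642.50 + $14,250.00 + $12,800.00 + $31,120.00 = $150,812.50
$150,812.50 exceeds the $131,700 cap, so the fee is capped at $131,700.00.

$131,700.00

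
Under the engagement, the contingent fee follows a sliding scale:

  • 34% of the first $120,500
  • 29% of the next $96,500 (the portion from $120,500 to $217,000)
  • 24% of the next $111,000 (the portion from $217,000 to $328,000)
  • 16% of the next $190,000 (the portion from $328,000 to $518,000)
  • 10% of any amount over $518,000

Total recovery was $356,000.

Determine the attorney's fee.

First $120,500 at 34% = $40,970.00
Next $96,500 at 29% = $27,985.00
Next $111,000 at 24% = $26,640.00
Remaining $28,000 at 16% = $4,480.00
Fee: $40,970.00 + $27,985.00 + $26,640.00 + $4,480.00 = $100,075.00

$100,075.00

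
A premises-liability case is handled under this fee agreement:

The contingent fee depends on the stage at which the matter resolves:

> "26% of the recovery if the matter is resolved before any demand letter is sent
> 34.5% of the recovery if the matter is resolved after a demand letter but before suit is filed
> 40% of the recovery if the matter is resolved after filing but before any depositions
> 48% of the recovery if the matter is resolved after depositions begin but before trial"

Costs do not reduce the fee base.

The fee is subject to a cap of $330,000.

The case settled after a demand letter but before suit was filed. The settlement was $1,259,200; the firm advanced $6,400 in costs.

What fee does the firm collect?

$330,000.00

Fee base is the gross recovery, $1,259,200; costs are reimbursed separately.
The matter settled after a demand letter but before suit was filed, so the 34.5% rate applies.
$1,259,200 × 34.5% = $434,424.00
$434,424.00 exceeds the $330,000 cap, so the fee is capped at $330,000.00.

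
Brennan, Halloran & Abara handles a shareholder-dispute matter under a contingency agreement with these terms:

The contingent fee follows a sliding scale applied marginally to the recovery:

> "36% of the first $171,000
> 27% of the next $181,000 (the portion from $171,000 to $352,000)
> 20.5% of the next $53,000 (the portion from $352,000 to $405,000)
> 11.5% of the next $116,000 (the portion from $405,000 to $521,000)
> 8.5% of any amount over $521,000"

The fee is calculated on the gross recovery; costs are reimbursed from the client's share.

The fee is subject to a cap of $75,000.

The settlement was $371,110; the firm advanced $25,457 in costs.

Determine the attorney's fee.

Fee base is the gross recovery, $371,110; costs are reimbursed separately.
First $171,000 at 36% = $61,560.00
Next $181,000 at 27% = $48,870.00
Remaining $19,110 at 20.5% = $3,917.55
Fee: $61,560.00 + $48,870.00 + $3,917.55 = $114,347.55
$114,347.55 exceeds the $75,000 cap, so the fee is capped at $75,000.00.

$75,000.00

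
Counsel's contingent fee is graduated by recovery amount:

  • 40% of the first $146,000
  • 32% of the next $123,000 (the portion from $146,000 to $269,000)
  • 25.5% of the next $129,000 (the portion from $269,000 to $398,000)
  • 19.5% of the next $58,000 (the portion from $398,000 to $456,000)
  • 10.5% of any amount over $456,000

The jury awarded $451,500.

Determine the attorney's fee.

First $146,000 at 40% = $58,400.00
Next $123,000 at 32% = $39,360.00
Next $129,000 at 25.5% = $32,895.00
Remaining $53,500 at 19.5% = $10,432.50
Fee: $58,400.00 + $39,360.00 + $32,895.00 + $10,432.50 = $141,087.50

$141,087.50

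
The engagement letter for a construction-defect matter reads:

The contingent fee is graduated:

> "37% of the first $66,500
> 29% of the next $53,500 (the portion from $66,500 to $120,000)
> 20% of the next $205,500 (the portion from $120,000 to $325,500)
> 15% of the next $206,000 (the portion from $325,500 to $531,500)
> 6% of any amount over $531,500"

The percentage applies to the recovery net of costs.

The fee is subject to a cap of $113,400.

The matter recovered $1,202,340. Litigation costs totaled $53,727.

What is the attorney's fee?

Fee base (net of costs): $1,202,340 − $53,727 = $1,148,613
First $66,500 at 37% = $24,605.00
Next $53,500 at 29% = $15,515.00
Next $205,500 at 20% = $41,100.00
Next $206,000 at 15% = $30,900.00
Remaining $617,113 at 6% = $37,026.78
Fee: $24,605.00 + $15,515.00 + $41,100.00 + $30,900.00 + $37,026.78 = $149,146.78
$149,146.78 exceeds the $113,400 cap, so the fee is capped at $113,400.00.

$113,400.00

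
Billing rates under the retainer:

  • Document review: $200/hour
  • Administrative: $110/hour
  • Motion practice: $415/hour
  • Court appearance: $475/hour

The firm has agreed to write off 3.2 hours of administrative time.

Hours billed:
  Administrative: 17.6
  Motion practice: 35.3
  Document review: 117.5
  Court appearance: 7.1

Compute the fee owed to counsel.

$43,106.00

Document review: 117.5 × $200 = $23,500.00
Administrative: 17.6 × $110 = $1,936.00
Motion practice: 35.3 × $415 = $14,649.50
Court appearance: 7.1 × $475 = $3,372.50
Subtotal: $43,458.00
Write-off: 3.2 × $110 = $352.00
Total: $43,458.00 − $352.00 = $43,106.00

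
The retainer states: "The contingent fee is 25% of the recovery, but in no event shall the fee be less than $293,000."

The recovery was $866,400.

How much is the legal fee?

25% of $866,400 = $216,600.00
That is below the $293,000 minimum, so the minimum applies.

$293,000.00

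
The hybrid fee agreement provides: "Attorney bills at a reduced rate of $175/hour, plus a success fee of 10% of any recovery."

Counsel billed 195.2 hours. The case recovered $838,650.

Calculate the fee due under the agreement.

$118,025.00

Hourly: 195.2 × $175 = $34,160.00
Success fee: 10% of $838,650 = $83,865.00
Total: $34,160.00 + $83,865.00 = $118,025.00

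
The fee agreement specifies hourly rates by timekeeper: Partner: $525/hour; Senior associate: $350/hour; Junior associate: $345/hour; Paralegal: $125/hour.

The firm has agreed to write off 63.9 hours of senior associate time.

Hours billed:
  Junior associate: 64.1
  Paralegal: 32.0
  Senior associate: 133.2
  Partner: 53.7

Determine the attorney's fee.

$78,562.00

Partner: 53.7 × $525 = $28,192.50
Senior associate: 133.2 × $350 = $46,620.00
Junior associate: 64.1 × $345 = $22,114.50
Paralegal: 32.0 × $125 = $4,000.00
Subtotal: $100,927.00
Write-off: 63.9 × $350 = $22,365.00
Total: $100,927.00 − $22,365.00 = $78,562.00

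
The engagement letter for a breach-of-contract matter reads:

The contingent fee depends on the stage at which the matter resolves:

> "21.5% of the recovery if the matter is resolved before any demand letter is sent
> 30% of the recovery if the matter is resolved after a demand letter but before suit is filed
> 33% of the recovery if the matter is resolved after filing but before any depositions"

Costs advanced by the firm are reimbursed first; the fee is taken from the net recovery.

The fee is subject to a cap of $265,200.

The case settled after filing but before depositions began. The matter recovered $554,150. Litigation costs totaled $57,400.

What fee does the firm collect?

$163,927.50

Fee base (net of costs): $554,150 − $57,400 = $496,750
The matter settled after filing but before depositions began, so the 33% rate applies.
$496,750 × 33% = $163,927.50
$163,927.50 is under the $265,200 cap.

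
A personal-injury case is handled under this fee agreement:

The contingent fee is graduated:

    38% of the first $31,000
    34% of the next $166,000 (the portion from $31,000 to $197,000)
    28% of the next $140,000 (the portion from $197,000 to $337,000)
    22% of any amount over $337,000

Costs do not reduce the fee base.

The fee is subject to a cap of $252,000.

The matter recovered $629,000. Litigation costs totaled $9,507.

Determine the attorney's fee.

Fee base is the gross recovery, $629,000; costs are reimbursed separately.
First $31,000 at 38% = $11,780.00
Next $166,000 at 34% = $56,440.00
Next $140,000 at 28% = $39,200.00
Remaining $292,000 at 22% = $64,240.00
Fee: $11,780.00 + $56,440.00 + $39,200.00 + $64,240.00 = $171,660.00
$171,660.00 is under the $252,000 cap.

$171,660.00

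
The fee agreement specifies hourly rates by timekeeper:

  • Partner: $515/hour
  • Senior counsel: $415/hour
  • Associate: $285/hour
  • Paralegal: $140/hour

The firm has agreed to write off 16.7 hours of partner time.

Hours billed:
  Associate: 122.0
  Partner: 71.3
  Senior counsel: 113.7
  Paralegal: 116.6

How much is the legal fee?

$126,398.50

Partner: 71.3 × $515 = $36,719.50
Senior counsel: 113.7 × $415 = $47,185.50
Associate: 122.0 × $285 = $34,770.00
Paralegal: 116.6 × $140 = $16,324.00
Subtotal: $134,999.00
Write-off: 16.7 × $515 = $8,600.50
Total: $134,999.00 − $8,600.50 = $126,398.50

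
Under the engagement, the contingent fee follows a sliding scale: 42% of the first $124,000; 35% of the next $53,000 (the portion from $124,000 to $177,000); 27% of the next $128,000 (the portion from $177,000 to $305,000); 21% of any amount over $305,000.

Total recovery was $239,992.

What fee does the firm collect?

$87,637.84

First $124,000 at 42% = $52,080.00
Next $53,000 at 35% = $18,550.00
Remaining $62,992 at 27% = $17,007.84
Fee: $52,080.00 + $18,550.00 + $17,007.84 = $87,637.84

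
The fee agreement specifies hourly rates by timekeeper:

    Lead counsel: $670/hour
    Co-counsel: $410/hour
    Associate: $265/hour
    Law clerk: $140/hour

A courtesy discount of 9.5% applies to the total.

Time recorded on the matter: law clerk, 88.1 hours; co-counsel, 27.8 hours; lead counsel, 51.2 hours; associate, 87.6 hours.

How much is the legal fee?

$73,531.25

Lead counsel: 51.2 × $670 = $34,304.00
Co-counsel: 27.8 × $410 = $11,398.00
Associate: 87.6 × $265 = $23,214.00
Law clerk: 88.1 × $140 = $12,334.00
Subtotal: $81,250.00
Less 9.5% discount: −$7,718.75
Total: $81,250.00 − $7,718.75 = $73,531.25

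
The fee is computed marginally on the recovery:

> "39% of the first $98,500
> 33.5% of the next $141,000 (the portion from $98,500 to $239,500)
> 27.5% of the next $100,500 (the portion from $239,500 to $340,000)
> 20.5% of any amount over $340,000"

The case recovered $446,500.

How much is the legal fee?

$135,120.00

First $98,500 at 39% = $38,415.00
Next $141,000 at 33.5% = $47,235.00
Next $100,500 at 27.5% = $27,637.50
Remaining $106,500 at 20.5% = $21,832.50
Fee: $38,415.00 + $47,235.00 + $27,637.50 + $21,832.50 = $135,120.00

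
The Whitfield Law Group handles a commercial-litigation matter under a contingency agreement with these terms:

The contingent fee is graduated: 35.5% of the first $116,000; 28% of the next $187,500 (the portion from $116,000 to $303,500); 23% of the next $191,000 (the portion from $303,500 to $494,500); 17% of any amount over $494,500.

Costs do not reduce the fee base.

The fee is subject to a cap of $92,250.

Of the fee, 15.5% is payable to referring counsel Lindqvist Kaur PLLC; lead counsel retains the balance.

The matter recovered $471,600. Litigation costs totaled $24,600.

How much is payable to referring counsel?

$14,298.75

Fee base is the gross recovery, $471,600; costs are reimbursed separately.
First $116,000 at 35.5% = $41,180.00
Next $187,500 at 28% = $52,500.00
Remaining $168,100 at 23% = $38,663.00
Fee: $41,180.00 + $52,500.00 + $38,663.00 = $132,343.00
$132,343.00 exceeds the $92,250 cap, so the fee is capped at $92,250.00.
Referral share: 15.5% of $92,250.00 = $14,298.75; lead counsel retains $92,250.00 − $14,298.75 = $77,951.25.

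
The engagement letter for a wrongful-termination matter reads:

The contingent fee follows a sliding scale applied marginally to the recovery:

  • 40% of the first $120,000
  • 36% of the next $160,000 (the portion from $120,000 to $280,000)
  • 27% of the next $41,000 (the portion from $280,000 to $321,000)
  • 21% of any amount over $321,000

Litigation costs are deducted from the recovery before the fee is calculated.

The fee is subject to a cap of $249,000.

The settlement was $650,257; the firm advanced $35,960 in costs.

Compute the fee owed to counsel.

$178,262.37

Fee base (net of costs): $650,257 − $35,960 = $614,297
First $120,000 at 40% = $48,000.00
Next $160,000 at 36% = $57,600.00
Next $41,000 at 27% = $11,070.00
Remaining $293,297 at 21% = $61,592.37
Fee: $48,000.00 + $57,600.00 + $11,070.00 + $61,592.37 = $178,262.37
$178,262.37 is under the $249,000 cap.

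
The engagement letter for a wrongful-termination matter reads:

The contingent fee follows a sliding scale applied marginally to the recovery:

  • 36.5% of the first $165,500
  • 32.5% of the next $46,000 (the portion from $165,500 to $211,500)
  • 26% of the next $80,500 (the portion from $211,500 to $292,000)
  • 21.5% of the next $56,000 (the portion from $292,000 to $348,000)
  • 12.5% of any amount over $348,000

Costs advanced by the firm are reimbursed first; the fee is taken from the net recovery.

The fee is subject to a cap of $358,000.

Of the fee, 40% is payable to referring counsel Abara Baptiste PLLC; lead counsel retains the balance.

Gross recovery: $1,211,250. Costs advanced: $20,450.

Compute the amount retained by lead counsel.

Fee base (net of costs): $1,211,250 − $20,450 = $1,190,800
First $165,500 at 36.5% = $60,407.50
Next $46,000 at 32.5% = $14,950.00
Next $80,500 at 26% = $20,930.00
Next $56,000 at 21.5% = $12,040.00
Remaining $842,800 at 12.5% = $105,350.00
Fee: $60,407.50 + $14,950.00 + $20,930.00 + $12,040.00 + $105,350.00 = $213,677.50
$213,677.50 is under the $358,000 cap.
Referral share: 40% of $213,677.50 = $85,471.00; lead counsel retains $213,677.50 − $85,471.00 = $128,206.50.

$128,206.50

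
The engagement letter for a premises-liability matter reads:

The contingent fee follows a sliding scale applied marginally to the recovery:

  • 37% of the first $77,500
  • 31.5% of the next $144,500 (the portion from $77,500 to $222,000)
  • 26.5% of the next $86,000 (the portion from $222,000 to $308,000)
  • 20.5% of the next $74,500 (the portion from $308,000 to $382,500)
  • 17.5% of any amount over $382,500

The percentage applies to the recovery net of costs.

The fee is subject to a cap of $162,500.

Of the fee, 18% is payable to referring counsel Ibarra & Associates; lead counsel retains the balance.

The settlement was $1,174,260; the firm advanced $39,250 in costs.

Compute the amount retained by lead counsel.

Fee base (net of costs): $1,174,260 − $39,250 = $1,135,010
First $77,500 at 37% = $28,675.00
Next $144,500 at 31.5% = $45,517.50
Next $86,000 at 26.5% = $22,790.00
Next $74,500 at 20.5% = $15,272.50
Remaining $752,510 at 17.5% = $131,689.25
Fee: $28,675.00 + $45,517.50 + $22,790.00 + $15,272.50 + $131,689.25 = $243,944.25
$243,944.25 exceeds the $162,500 cap, so the fee is capped at $162,500.00.
Referral share: 18% of $162,500.00 = $29,250.00; lead counsel retains $162,500.00 − $29,250.00 = $133,250.00.

$133,250.00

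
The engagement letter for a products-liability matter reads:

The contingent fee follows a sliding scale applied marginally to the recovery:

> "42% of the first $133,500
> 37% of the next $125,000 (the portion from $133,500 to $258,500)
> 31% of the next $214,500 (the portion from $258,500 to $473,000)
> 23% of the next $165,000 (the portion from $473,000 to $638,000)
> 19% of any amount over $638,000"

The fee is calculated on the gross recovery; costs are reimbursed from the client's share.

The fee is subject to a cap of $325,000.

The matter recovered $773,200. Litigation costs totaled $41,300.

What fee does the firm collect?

Fee base is the gross recovery, $773,200; costs are reimbursed separately.
First $133,500 at 42% = $56,070.00
Next $125,000 at 37% = $46,250.00
Next $214,500 at 31% = $66,495.00
Next $165,000 at 23% = $37,950.00
Remaining $135,200 at 19% = $25,688.00
Fee: $56,070.00 + $46,250.00 + $66,495.00 + $37,950.00 + $25,688.00 = $232,453.00
$232,453.00 is under the $325,000 cap.

$232,453.00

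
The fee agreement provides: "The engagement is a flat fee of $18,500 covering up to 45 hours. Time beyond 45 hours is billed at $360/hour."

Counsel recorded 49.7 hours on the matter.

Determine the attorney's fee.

Flat fee: $18,500.00
Excess hours: 49.7 − 45 = 4.7
Overrun: 4.7 × $360 = $1,692.00
Total: $18,500.00 + $1,692.00 = $20,192.00

$20,192.00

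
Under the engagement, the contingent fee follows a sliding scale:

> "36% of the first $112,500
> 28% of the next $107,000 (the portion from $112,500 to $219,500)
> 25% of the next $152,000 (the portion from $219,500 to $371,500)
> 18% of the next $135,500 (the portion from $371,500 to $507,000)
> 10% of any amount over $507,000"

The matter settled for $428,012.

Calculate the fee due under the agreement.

First $112,500 at 36% = $40,500.00
Next $107,000 at 28% = $29,960.00
Next $152,000 at 25% = $38,000.00
Remaining $56,512 at 18% = $10,172.16
Fee: $40,500.00 + $29,960.00 + $38,000.00 + $10,172.16 = $118,632.16

$118,632.16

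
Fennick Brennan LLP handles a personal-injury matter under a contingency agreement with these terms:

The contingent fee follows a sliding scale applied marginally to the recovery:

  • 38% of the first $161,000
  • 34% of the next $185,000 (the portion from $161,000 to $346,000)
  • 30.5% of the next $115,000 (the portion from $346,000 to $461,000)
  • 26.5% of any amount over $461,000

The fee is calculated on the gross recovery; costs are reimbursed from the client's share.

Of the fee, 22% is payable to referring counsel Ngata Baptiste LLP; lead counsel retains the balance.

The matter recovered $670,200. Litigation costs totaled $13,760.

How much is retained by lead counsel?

$167,382.54

Fee base is the gross recovery, $670,200; costs are reimbursed separately.
First $161,000 at 38% = $61,180.00
Next $185,000 at 34% = $62,900.00
Next $115,000 at 30.5% = $35,075.00
Remaining $209,200 at 26.5% = $55,438.00
Fee: $61,180.00 + $62,900.00 + $35,075.00 + $55,438.00 = $214,593.00
Referral share: 22% of $214,593.00 = $47,210.46; lead counsel retains $214,593.00 − $47,210.46 = $167,382.54.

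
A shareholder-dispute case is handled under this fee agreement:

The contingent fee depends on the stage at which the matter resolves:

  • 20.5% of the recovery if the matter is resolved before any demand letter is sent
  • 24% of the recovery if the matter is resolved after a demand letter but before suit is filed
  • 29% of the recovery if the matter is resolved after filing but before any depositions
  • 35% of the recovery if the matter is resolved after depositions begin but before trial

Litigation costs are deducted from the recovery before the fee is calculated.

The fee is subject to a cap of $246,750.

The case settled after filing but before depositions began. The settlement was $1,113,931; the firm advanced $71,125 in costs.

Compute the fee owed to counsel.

$246,750.00

Fee base (net of costs): $1,113,931 − $71,125 = $1,042,806
The matter settled after filing but before depositions began, so the 29% rate applies.
$1,042,806 × 29% = $302,413.74
$302,413.74 exceeds the $246,750 cap, so the fee is capped at $246,750.00.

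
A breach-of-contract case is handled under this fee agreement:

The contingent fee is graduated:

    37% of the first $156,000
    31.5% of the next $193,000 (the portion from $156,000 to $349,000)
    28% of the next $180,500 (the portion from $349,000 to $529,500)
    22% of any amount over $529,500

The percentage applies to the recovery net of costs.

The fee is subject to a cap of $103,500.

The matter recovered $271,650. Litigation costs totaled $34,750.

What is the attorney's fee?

Fee base (net of costs): $271,650 − $34,750 = $236,900
First $156,000 at 37% = $57,720.00
Remaining $80,900 at 31.5% = $25,483.50
Fee: $57,720.00 + $25,483.50 = $83,203.50
$83,203.50 is under the $103,500 cap.

$83,203.50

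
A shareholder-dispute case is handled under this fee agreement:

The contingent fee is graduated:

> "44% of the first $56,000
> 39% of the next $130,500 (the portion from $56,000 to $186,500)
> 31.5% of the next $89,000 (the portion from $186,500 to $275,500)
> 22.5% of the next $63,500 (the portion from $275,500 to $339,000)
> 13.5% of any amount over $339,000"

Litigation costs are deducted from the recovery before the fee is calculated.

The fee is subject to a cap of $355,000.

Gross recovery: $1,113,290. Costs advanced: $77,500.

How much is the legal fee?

$211,924.15

Fee base (net of costs): $1,113,290 − $77,500 = $1,035,790
First $56,000 at 44% = $24,640.00
Next $130,500 at 39% = $50,895.00
Next $89,000 at 31.5% = $28,035.00
Next $63,500 at 22.5% = $14,287.50
Remaining $696,790 at 13.5% = $94,066.65
Fee: $24,640.00 + $50,895.00 + $28,035.00 + $14,287.50 + $94,066.65 = $211,924.15
$211,924.15 is under the $355,000 cap.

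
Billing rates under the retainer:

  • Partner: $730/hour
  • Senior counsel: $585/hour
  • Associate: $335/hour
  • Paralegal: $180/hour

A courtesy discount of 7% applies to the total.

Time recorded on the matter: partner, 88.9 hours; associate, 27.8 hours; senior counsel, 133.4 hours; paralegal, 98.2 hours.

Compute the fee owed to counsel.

Partner: 88.9 × $730 = $64,897.00
Senior counsel: 133.4 × $585 = $78,039.00
Associate: 27.8 × $335 = $9,313.00
Paralegal: 98.2 × $180 = $17,676.00
Subtotal: $169,925.00
Less 7% discount: −$11,894.75
Total: $169,925.00 − $11,894.75 = $158,030.25

$158,030.25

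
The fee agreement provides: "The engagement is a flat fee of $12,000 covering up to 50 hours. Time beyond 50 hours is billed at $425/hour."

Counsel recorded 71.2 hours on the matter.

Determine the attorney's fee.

Flat fee: $12,000.00
Excess hours: 71.2 − 50 = 21.2
Overrun: 21.2 × $425 = $9,010.00
Total: $12,000.00 + $9,010.00 = $21,010.00

$21,010.00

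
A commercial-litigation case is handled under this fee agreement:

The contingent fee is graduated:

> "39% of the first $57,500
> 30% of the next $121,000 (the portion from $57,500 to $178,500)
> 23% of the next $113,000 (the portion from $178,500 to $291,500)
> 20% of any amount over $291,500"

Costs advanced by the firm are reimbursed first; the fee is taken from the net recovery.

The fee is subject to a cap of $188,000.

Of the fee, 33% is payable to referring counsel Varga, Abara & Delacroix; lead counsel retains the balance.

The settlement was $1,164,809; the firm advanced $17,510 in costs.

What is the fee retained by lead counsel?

Fee base (net of costs): $1,164,809 − $17,510 = $1,147,299
First $57,500 at 39% = $22,425.00
Next $121,000 at 30% = $36,300.00
Next $113,000 at 23% = $25,990.00
Remaining $855,799 at 20% = $171,159.80
Fee: $22,425.00 + $36,300.00 + $25,990.00 + $171,159.80 = $255,874.80
$255,874.80 exceeds the $188,000 cap, so the fee is capped at $188,000.00.
Referral share: 33% of $188,000.00 = $62,040.00; lead counsel retains $188,000.00 − $62,040.00 = $125,960.00.

$125,960.00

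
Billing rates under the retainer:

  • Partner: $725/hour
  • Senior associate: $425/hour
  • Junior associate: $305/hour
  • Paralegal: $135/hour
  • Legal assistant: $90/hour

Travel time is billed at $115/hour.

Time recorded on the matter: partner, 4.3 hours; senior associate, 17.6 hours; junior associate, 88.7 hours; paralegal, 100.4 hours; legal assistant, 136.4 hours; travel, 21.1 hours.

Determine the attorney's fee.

Partner: 4.3 × $725 = $3,117.50
Senior associate: 17.6 × $425 = $7,480.00
Junior associate: 88.7 × $305 = $27,053.50
Paralegal: 100.4 × $135 = $13,554.00
Legal assistant: 136.4 × $90 = $12,276.00
Subtotal: $3,117.50 + $7,480.00 + $27,053.50 + $13,554.00 + $12,276.00 = $63,481.00
Travel: 21.1 × $115 = $2,426.50
Total: $63,481.00 + $2,426.50 = $65,907.50

$65,907.50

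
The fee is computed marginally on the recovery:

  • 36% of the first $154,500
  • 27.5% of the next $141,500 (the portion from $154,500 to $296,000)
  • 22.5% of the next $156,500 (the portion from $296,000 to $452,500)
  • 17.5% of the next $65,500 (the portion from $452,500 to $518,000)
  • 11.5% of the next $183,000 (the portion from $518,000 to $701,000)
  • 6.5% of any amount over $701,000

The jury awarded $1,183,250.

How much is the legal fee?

First $154,500 at 36% = $55,620.00
Next $141,500 at 27.5% = $38,912.50
Next $156,500 at 22.5% = $35,212.50
Next $65,500 at 17.5% = $11,462.50
Next $183,000 at 11.5% = $21,045.00
Remaining $482,250 at 6.5% = $31,346.25
Fee: $55,620.00 + $38,912.50 + $35,212.50 + $11,462.50 + $21,045.00 + $31,346.25 = $193,598.75

$193,598.75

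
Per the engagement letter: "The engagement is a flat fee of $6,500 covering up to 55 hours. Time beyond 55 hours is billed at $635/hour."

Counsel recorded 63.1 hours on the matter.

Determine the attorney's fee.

Flat fee: $6,500.00
Excess hours: 63.1 − 55 = 8.1
Overrun: 8.1 × $635 = $5,143.50
Total: $6,500.00 + $5,143.50 = $11,643.50

$11,643.50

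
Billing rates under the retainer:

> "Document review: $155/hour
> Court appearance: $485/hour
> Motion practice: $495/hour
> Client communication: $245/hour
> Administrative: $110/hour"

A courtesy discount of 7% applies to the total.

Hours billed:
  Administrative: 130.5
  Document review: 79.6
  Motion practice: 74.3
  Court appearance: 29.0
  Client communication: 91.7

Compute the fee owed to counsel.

Document review: 79.6 × $155 = $12,338.00
Court appearance: 29.0 × $485 = $14,065.00
Motion practice: 74.3 × $495 = $36,778.50
Client communication: 91.7 × $245 = $22,466.50
Administrative: 130.5 × $110 = $14,355.00
Subtotal: $100,003.00
Less 7% discount: −$7,000.21
Total: $100,003.00 − $7,000.21 = $93,002.79

$93,002.79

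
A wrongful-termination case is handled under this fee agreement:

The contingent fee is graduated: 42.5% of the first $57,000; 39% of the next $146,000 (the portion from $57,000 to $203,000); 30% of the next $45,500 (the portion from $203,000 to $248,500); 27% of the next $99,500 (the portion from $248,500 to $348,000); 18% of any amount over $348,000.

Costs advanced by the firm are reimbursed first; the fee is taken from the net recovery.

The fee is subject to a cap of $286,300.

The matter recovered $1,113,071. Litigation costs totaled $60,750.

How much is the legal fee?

Fee base (net of costs): $1,113,071 − $60,750 = $1,052,321
First $57,000 at 42.5% = $24,225.00
Next $146,000 at 39% = $56,940.00
Next $45,500 at 30% = $13,650.00
Next $99,500 at 27% = $26,865.00
Remaining $704,321 at 18% = $126,777.78
Fee: $24,225.00 + $56,940.00 + $13,650.00 + $26,865.00 + $126,777.78 = $248,457.78
$248,457.78 is under the $286,300 cap.

$248,457.78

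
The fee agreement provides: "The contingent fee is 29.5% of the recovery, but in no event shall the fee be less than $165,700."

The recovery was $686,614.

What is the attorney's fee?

29.5% of $686,614 = $202,551.13
That exceeds the $165,700 minimum.

$202,551.13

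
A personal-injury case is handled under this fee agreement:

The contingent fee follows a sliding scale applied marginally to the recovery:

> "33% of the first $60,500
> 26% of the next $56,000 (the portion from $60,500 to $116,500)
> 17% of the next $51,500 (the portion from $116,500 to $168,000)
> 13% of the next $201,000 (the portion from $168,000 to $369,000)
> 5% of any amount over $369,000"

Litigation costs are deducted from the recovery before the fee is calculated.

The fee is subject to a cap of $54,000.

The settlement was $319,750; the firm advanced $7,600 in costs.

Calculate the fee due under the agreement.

$54,000.00

Fee base (net of costs): $319,750 − $7,600 = $312,150
First $60,500 at 33% = $19,965.00
Next $56,000 at 26% = $14,560.00
Next $51,500 at 17% = $8,755.00
Remaining $144,150 at 13% = $18,739.50
Fee: $19,965.00 + $14,560.00 + $8,755.00 + $18,739.50 = $62,019.50
$62,019.50 exceeds the $54,000 cap, so the fee is capped at $54,000.00.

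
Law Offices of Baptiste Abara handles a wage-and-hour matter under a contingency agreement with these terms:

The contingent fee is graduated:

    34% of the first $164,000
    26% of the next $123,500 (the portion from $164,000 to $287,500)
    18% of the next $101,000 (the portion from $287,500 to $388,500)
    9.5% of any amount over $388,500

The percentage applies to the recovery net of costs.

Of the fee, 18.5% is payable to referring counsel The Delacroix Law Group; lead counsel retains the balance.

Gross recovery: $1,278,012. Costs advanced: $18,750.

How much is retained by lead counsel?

$153,849.50

Fee base (net of costs): $1,278,012 − $18,750 = $1,259,262
First $164,000 at 34% = $55,760.00
Next $123,500 at 26% = $32,110.00
Next $101,000 at 18% = $18,180.00
Remaining $870,762 at 9.5% = $82,722.39
Fee: $55,760.00 + $32,110.00 + $18,180.00 + $82,722.39 = $188,772.39
Referral share: 18.5% of $188,772.39 = $34,922.89; lead counsel retains $188,772.39 − $34,922.89 = $153,849.50.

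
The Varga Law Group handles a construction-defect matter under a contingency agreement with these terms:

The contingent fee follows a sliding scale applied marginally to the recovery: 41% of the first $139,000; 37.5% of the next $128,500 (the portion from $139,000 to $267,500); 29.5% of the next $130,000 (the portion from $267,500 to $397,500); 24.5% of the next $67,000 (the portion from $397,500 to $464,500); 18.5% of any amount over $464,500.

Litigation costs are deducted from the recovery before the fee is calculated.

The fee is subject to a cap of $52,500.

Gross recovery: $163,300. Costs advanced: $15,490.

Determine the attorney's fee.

$52,500.00

Fee base (net of costs): $163,300 − $15,490 = $147,810
First $139,000 at 41% = $56,990.00
Remaining $8,810 at 37.5% = $3,303.75
Fee: $56,990.00 + $3,303.75 = $60,293.75
$60,293.75 exceeds the $52,500 cap, so the fee is capped at $52,500.00.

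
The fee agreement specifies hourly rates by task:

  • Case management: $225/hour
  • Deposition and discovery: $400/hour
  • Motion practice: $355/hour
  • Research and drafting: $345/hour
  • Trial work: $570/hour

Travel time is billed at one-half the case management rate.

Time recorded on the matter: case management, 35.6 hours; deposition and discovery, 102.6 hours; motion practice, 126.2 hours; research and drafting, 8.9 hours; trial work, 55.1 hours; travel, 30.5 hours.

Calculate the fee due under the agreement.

$131,759.75

Case management: 35.6 × $225 = $8,010.00
Deposition and discovery: 102.6 × $400 = $41,040.00
Motion practice: 126.2 × $355 = $44,801.00
Research and drafting: 8.9 × $345 = $3,070.50
Trial work: 55.1 × $570 = $31,407.00
Subtotal: $8,010.00 + $41,040.00 + $44,801.00 + $3,070.50 + $31,407.00 = $128,328.50
Travel: 30.5 × ($225 ÷ 2) = 30.5 × $112.50 = $3,431.25
Total: $128,328.50 + $3,431.25 = $131,759.75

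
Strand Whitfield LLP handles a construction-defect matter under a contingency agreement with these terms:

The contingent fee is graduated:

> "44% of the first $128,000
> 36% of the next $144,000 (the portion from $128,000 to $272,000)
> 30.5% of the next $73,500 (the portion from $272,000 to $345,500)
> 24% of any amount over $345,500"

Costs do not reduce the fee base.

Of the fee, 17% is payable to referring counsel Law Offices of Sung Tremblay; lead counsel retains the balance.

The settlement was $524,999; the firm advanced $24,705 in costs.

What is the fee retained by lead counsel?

Fee base is the gross recovery, $524,999; costs are reimbursed separately.
First $128,000 at 44% = $56,320.00
Next $144,000 at 36% = $51,840.00
Next $73,500 at 30.5% = $22,417.50
Remaining $179,499 at 24% = $43,079.76
Fee: $56,320.00 + $51,840.00 + $22,417.50 + $43,079.76 = $173,657.26
Referral share: 17% of $173,657.26 = $29,521.73; lead counsel retains $173,657.26 − $29,521.73 = $144,135.53.

$144,135.53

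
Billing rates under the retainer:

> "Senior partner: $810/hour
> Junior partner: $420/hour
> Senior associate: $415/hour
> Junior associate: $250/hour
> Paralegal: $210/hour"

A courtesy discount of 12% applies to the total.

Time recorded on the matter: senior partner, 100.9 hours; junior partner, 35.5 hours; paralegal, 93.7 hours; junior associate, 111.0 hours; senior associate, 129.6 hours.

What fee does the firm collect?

Senior partner: 100.9 × $810 = $81,729.00
Junior partner: 35.5 × $420 = $14,910.00
Senior associate: 129.6 × $415 = $53,784.00
Junior associate: 111.0 × $250 = $27,750.00
Paralegal: 93.7 × $210 = $19,677.00
Subtotal: $197,850.00
Less 12% discount: −$23,742.00
Total: $197,850.00 − $23,742.00 = $174,108.00

$174,108.00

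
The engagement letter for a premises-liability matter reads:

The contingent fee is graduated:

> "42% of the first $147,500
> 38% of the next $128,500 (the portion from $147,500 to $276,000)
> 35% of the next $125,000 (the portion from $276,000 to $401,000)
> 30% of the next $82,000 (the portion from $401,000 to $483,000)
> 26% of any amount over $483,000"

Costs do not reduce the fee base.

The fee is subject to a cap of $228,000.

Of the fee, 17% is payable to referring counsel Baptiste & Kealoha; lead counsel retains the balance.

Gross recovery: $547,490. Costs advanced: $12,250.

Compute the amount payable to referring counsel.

$33,302.56

Fee base is the gross recovery, $547,490; costs are reimbursed separately.
First $147,500 at 42% = $61,950.00
Next $128,500 at 38% = $48,830.00
Next $125,000 at 35% = $43,750.00
Next $82,000 at 30% = $24,600.00
Remaining $64,490 at 26% = $16,767.40
Fee: $61,950.00 + $48,830.00 + $43,750.00 + $24,600.00 + $16,767.40 = $195,897.40
$195,897.40 is under the $228,000 cap.
Referral share: 17% of $195,897.40 = $33,302.56; lead counsel retains $195,897.40 − $33,302.56 = $162,594.84.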